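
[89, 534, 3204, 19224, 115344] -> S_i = 89*6^i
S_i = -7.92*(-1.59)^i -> [-7.92, 12.59, -20.02, 31.84, -50.62]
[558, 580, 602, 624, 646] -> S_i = 558 + 22*i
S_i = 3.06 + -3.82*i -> [3.06, -0.76, -4.58, -8.4, -12.22]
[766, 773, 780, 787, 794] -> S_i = 766 + 7*i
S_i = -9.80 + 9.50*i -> [-9.8, -0.3, 9.2, 18.7, 28.2]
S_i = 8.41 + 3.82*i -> [8.41, 12.23, 16.05, 19.87, 23.69]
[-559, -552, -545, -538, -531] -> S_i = -559 + 7*i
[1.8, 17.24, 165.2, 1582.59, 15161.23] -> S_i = 1.80*9.58^i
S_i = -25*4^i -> [-25, -100, -400, -1600, -6400]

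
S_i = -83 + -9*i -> [-83, -92, -101, -110, -119]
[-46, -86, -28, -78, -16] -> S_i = Random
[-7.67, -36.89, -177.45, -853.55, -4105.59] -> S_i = -7.67*4.81^i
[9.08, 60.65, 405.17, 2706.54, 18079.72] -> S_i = 9.08*6.68^i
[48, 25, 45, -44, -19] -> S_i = Random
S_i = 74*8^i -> [74, 592, 4736, 37888, 303104]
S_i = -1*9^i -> [-1, -9, -81, -729, -6561]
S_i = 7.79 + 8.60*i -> [7.79, 16.39, 24.99, 33.59, 42.19]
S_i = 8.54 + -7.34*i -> [8.54, 1.2, -6.14, -13.48, -20.82]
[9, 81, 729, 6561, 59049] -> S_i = 9*9^i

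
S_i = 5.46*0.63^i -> [5.46, 3.44, 2.17, 1.37, 0.86]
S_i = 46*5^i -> [46, 230, 1150, 5750, 28750]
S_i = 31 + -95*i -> [31, -64, -159, -254, -349]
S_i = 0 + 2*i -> [0, 2, 4, 6, 8]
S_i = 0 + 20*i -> [0, 20, 40, 60, 80]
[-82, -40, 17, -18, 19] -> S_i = Random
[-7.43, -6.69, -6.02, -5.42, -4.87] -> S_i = -7.43*0.90^i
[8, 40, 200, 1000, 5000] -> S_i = 8*5^i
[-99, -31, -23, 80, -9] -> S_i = Random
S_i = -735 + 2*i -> [-735, -733, -731, -729, -727]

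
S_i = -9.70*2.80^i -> [-9.7, -27.16, -76.05, -212.93, -596.22]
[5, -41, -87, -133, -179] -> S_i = 5 + -46*i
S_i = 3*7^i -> [3, 21, 147, 1029, 7203]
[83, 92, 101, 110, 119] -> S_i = 83 + 9*i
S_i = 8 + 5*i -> [8, 13, 18, 23, 28]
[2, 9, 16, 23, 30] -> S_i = 2 + 7*i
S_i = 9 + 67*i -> [9, 76, 143, 210, 277]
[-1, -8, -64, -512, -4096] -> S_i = -1*8^i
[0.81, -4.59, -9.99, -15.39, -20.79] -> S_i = 0.81 + -5.40*i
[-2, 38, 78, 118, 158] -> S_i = -2 + 40*i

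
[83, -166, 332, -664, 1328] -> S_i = 83*-2^i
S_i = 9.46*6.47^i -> [9.46, 61.21, 396.0, 2562.15, 16577.09]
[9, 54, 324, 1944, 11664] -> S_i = 9*6^i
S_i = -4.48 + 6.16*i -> [-4.48, 1.68, 7.84, 14.0, 20.16]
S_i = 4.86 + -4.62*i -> [4.86, 0.24, -4.38, -9.0, -13.62]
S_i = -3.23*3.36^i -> [-3.23, -10.85, -36.47, -122.52, -411.68]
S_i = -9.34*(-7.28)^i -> [-9.34, 68.0, -495.01, 3603.64, -26234.48]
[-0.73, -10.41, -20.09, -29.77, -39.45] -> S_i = -0.73 + -9.68*i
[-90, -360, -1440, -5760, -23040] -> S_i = -90*4^i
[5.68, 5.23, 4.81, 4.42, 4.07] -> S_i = 5.68*0.92^i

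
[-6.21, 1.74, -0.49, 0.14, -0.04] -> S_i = -6.21*(-0.28)^i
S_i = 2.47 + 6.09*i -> [2.47, 8.56, 14.65, 20.74, 26.83]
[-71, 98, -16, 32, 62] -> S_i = Random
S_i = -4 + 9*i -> [-4, 5, 14, 23, 32]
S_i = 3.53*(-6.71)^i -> [3.53, -23.69, 158.94, -1066.45, 7155.91]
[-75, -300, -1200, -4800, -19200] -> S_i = -75*4^i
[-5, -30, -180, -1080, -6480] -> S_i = -5*6^i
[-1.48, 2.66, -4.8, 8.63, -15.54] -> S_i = -1.48*(-1.80)^i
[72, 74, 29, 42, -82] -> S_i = Random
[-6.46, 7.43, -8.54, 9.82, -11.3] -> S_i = -6.46*(-1.15)^i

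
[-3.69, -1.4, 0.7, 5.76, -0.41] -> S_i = Random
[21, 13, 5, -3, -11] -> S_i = 21 + -8*i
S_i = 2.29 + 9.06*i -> [2.29, 11.35, 20.41, 29.47, 38.53]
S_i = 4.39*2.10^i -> [4.39, 9.22, 19.36, 40.66, 85.38]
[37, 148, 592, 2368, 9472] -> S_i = 37*4^i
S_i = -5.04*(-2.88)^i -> [-5.04, 14.52, -41.8, 120.39, -346.74]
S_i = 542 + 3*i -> [542, 545, 548, 551, 554]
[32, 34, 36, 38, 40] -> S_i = 32 + 2*i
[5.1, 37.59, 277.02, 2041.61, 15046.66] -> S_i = 5.10*7.37^i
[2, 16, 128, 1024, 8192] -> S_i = 2*8^i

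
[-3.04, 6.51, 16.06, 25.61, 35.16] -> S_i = -3.04 + 9.55*i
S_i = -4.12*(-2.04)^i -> [-4.12, 8.4, -17.15, 34.98, -71.35]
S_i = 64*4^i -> [64, 256, 1024, 4096, 16384]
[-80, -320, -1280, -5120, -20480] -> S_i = -80*4^i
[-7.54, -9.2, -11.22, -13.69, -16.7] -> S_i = -7.54*1.22^i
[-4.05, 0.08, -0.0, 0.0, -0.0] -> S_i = -4.05*(-0.02)^i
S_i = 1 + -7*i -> [1, -6, -13, -20, -27]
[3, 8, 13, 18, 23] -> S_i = 3 + 5*i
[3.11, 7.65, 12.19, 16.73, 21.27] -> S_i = 3.11 + 4.54*i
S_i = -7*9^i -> [-7, -63, -567, -5103, -45927]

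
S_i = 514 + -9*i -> [514, 505, 496, 487, 478]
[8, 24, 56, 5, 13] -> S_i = Random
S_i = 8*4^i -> [8, 32, 128, 512, 2048]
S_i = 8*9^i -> [8, 72, 648, 5832, 52488]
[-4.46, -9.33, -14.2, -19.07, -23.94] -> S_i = -4.46 + -4.87*i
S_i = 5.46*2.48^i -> [5.46, 13.54, 33.58, 83.28, 206.54]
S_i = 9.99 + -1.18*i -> [9.99, 8.81, 7.63, 6.45, 5.27]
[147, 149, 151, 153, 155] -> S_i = 147 + 2*i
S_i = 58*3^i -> [58, 174, 522, 1566, 4698]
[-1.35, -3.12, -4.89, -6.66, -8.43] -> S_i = -1.35 + -1.77*i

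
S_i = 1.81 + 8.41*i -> [1.81, 10.22, 18.63, 27.04, 35.45]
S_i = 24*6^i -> [24, 144, 864, 5184, 31104]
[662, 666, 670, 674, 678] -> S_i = 662 + 4*i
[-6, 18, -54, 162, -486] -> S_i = -6*-3^i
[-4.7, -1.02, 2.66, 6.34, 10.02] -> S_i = -4.70 + 3.68*i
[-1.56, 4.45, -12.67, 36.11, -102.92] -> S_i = -1.56*(-2.85)^i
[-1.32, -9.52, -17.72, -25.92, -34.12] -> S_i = -1.32 + -8.20*i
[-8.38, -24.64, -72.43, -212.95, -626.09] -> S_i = -8.38*2.94^i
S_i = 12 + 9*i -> [12, 21, 30, 39, 48]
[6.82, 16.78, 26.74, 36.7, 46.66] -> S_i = 6.82 + 9.96*i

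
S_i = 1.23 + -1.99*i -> [1.23, -0.76, -2.75, -4.74, -6.73]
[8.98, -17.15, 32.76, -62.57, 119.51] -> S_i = 8.98*(-1.91)^i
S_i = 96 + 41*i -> [96, 137, 178, 219, 260]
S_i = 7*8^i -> [7, 56, 448, 3584, 28672]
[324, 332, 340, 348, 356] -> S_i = 324 + 8*i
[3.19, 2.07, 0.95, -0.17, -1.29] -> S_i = 3.19 + -1.12*i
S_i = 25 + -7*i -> [25, 18, 11, 4, -3]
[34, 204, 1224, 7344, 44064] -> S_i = 34*6^i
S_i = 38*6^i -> [38, 228, 1368, 8208, 49248]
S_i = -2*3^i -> [-2, -6, -18, -54, -162]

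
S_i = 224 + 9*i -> [224, 233, 242, 251, 260]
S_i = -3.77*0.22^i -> [-3.77, -0.83, -0.18, -0.04, -0.01]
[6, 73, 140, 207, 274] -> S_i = 6 + 67*i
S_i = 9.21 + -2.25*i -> [9.21, 6.96, 4.71, 2.46, 0.21]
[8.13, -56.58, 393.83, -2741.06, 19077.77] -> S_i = 8.13*(-6.96)^i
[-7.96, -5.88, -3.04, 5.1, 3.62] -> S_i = Random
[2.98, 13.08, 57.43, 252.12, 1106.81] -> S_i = 2.98*4.39^i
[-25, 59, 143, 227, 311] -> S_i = -25 + 84*i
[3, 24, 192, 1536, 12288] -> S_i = 3*8^i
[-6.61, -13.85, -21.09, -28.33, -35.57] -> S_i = -6.61 + -7.24*i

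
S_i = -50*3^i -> [-50, -150, -450, -1350, -4050]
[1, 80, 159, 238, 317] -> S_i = 1 + 79*i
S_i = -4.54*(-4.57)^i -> [-4.54, 20.75, -94.82, 433.32, -1980.25]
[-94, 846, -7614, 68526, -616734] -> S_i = -94*-9^i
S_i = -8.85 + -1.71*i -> [-8.85, -10.56, -12.27, -13.98, -15.69]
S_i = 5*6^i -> [5, 30, 180, 1080, 6480]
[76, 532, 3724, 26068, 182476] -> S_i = 76*7^i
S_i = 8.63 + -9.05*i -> [8.63, -0.42, -9.47, -18.52, -27.57]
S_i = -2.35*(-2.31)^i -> [-2.35, 5.43, -12.54, 28.97, -66.91]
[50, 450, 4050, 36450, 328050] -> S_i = 50*9^i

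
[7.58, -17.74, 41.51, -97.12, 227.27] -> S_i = 7.58*(-2.34)^i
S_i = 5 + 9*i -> [5, 14, 23, 32, 41]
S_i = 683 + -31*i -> [683, 652, 621, 590, 559]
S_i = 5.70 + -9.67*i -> [5.7, -3.97, -13.64, -23.31, -32.98]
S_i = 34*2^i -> [34, 68, 136, 272, 544]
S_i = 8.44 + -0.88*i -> [8.44, 7.56, 6.68, 5.8, 4.92]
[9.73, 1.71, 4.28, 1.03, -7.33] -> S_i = Random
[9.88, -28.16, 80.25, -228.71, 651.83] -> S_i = 9.88*(-2.85)^i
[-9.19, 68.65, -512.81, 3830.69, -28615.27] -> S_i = -9.19*(-7.47)^i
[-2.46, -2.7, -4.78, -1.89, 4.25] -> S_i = Random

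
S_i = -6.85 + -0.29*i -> [-6.85, -7.14, -7.43, -7.72, -8.01]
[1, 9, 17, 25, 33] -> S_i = 1 + 8*i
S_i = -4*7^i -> [-4, -28, -196, -1372, -9604]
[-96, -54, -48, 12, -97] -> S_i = Random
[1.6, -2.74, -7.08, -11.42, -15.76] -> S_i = 1.60 + -4.34*i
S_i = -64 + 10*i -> [-64, -54, -44, -34, -24]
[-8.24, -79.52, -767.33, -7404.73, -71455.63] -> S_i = -8.24*9.65^i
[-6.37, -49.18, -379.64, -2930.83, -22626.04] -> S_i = -6.37*7.72^i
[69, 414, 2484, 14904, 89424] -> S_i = 69*6^i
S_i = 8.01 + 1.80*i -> [8.01, 9.81, 11.61, 13.41, 15.21]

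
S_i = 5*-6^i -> [5, -30, 180, -1080, 6480]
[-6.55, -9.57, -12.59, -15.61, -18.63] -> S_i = -6.55 + -3.02*i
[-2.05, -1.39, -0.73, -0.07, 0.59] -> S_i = -2.05 + 0.66*i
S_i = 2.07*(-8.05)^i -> [2.07, -16.66, 134.14, -1079.84, 8692.68]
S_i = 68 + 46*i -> [68, 114, 160, 206, 252]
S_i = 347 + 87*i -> [347, 434, 521, 608, 695]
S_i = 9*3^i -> [9, 27, 81, 243, 729]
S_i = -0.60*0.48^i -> [-0.6, -0.29, -0.14, -0.07, -0.03]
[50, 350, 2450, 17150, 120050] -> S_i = 50*7^i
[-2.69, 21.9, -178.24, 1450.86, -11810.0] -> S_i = -2.69*(-8.14)^i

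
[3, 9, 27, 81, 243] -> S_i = 3*3^i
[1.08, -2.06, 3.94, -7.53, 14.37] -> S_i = 1.08*(-1.91)^i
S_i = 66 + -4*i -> [66, 62, 58, 54, 50]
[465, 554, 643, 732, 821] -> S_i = 465 + 89*i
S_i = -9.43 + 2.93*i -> [-9.43, -6.5, -3.57, -0.64, 2.29]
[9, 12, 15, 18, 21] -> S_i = 9 + 3*i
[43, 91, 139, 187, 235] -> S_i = 43 + 48*i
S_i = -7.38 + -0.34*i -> [-7.38, -7.72, -8.06, -8.4, -8.74]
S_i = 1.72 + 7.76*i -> [1.72, 9.48, 17.24, 25.0, 32.76]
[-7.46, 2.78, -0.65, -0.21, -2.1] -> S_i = Random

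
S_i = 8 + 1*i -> [8, 9, 10, 11, 12]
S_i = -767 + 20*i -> [-767, -747, -727, -707, -687]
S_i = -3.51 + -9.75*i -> [-3.51, -13.26, -23.01, -32.76, -42.51]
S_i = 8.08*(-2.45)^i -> [8.08, -19.8, 48.5, -118.83, 291.12]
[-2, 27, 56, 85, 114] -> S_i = -2 + 29*i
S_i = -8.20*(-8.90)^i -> [-8.2, 72.98, -649.52, 5780.75, -51448.64]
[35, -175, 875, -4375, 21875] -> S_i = 35*-5^i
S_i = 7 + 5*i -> [7, 12, 17, 22, 27]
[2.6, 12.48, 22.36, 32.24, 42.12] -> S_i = 2.60 + 9.88*i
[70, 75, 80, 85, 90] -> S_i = 70 + 5*i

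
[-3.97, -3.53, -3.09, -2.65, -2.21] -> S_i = -3.97 + 0.44*i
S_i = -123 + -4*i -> [-123, -127, -131, -135, -139]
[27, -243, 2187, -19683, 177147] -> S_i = 27*-9^i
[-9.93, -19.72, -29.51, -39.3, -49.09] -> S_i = -9.93 + -9.79*i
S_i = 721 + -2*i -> [721, 719, 717, 715, 713]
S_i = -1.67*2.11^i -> [-1.67, -3.52, -7.44, -15.69, -33.1]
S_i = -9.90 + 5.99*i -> [-9.9, -3.91, 2.08, 8.07, 14.06]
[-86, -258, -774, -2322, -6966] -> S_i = -86*3^i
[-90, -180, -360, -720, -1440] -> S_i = -90*2^i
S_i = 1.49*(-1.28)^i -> [1.49, -1.91, 2.44, -3.12, 4.0]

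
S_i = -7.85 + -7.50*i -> [-7.85, -15.35, -22.85, -30.35, -37.85]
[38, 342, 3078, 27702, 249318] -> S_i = 38*9^i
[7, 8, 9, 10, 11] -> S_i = 7 + 1*i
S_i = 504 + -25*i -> [504, 479, 454, 429, 404]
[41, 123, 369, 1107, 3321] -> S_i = 41*3^i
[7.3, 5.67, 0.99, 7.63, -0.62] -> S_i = Random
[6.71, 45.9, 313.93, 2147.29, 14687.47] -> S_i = 6.71*6.84^i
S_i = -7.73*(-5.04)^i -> [-7.73, 38.96, -196.35, 989.63, -4987.72]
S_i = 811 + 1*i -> [811, 812, 813, 814, 815]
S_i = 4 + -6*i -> [4, -2, -8, -14, -20]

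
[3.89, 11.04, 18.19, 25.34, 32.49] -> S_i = 3.89 + 7.15*i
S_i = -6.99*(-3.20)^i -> [-6.99, 22.37, -71.58, 229.05, -732.95]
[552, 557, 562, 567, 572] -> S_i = 552 + 5*i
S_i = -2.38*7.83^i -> [-2.38, -18.64, -145.92, -1142.52, -8945.9]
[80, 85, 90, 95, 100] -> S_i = 80 + 5*i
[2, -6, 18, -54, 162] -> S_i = 2*-3^i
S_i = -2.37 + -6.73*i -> [-2.37, -9.1, -15.83, -22.56, -29.29]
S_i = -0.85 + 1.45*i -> [-0.85, 0.6, 2.05, 3.5, 4.95]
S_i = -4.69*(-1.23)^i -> [-4.69, 5.77, -7.1, 8.73, -10.73]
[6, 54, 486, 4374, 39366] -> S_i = 6*9^i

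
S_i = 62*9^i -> [62, 558, 5022, 45198, 406782]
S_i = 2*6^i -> [2, 12, 72, 432, 2592]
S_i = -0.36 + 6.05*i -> [-0.36, 5.69, 11.74, 17.79, 23.84]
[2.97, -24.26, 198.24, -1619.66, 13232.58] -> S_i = 2.97*(-8.17)^i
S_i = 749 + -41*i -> [749, 708, 667, 626, 585]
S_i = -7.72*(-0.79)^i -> [-7.72, 6.1, -4.82, 3.81, -3.01]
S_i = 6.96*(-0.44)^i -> [6.96, -3.06, 1.35, -0.59, 0.26]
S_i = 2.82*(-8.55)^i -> [2.82, -24.11, 206.15, -1762.57, 15070.01]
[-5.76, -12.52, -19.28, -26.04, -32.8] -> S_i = -5.76 + -6.76*i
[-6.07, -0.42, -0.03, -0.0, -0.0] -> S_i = -6.07*0.07^i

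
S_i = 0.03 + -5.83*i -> [0.03, -5.8, -11.63, -17.46, -23.29]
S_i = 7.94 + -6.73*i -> [7.94, 1.21, -5.52, -12.25, -18.98]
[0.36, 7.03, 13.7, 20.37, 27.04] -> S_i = 0.36 + 6.67*i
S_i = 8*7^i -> [8, 56, 392, 2744, 19208]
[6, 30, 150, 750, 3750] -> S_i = 6*5^i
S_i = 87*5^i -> [87, 435, 2175, 10875, 54375]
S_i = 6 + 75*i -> [6, 81, 156, 231, 306]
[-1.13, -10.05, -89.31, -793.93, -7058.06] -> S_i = -1.13*8.89^i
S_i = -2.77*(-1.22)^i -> [-2.77, 3.38, -4.12, 5.03, -6.14]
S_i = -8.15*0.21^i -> [-8.15, -1.71, -0.36, -0.08, -0.02]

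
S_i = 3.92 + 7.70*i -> [3.92, 11.62, 19.32, 27.02, 34.72]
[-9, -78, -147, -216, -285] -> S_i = -9 + -69*i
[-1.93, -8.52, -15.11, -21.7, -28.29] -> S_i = -1.93 + -6.59*i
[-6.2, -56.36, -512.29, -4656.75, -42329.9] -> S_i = -6.20*9.09^i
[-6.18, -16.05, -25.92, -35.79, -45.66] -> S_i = -6.18 + -9.87*i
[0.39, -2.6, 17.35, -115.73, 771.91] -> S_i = 0.39*(-6.67)^i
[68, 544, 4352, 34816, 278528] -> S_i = 68*8^i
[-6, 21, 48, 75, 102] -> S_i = -6 + 27*i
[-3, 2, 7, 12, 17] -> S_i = -3 + 5*i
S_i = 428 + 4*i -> [428, 432, 436, 440, 444]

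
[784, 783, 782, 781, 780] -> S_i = 784 + -1*i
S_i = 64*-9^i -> [64, -576, 5184, -46656, 419904]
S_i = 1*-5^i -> [1, -5, 25, -125, 625]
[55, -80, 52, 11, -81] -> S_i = Random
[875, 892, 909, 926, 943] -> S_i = 875 + 17*i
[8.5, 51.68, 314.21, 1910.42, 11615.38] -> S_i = 8.50*6.08^i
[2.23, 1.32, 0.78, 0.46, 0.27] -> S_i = 2.23*0.59^i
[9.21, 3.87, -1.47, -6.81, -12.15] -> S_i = 9.21 + -5.34*i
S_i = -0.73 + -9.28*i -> [-0.73, -10.01, -19.29, -28.57, -37.85]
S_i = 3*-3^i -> [3, -9, 27, -81, 243]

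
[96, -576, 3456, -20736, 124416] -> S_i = 96*-6^i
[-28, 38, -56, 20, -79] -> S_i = Random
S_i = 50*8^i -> [50, 400, 3200, 25600, 204800]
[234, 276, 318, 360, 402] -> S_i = 234 + 42*i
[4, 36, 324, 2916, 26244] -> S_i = 4*9^i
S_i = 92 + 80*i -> [92, 172, 252, 332, 412]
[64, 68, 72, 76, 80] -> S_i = 64 + 4*i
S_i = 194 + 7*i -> [194, 201, 208, 215, 222]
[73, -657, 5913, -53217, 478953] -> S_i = 73*-9^i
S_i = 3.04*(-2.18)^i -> [3.04, -6.63, 14.45, -31.5, 68.66]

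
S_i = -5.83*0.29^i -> [-5.83, -1.69, -0.49, -0.14, -0.04]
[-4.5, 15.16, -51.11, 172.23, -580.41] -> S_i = -4.50*(-3.37)^i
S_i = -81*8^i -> [-81, -648, -5184, -41472, -331776]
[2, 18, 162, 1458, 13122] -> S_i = 2*9^i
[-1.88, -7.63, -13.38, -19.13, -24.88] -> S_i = -1.88 + -5.75*i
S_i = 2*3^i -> [2, 6, 18, 54, 162]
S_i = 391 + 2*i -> [391, 393, 395, 397, 399]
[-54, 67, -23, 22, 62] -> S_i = Random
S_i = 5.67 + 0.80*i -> [5.67, 6.47, 7.27, 8.07, 8.87]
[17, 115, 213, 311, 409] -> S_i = 17 + 98*i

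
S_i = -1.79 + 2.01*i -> [-1.79, 0.22, 2.23, 4.24, 6.25]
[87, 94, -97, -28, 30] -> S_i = Random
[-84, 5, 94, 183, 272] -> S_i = -84 + 89*i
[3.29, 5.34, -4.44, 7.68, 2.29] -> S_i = Random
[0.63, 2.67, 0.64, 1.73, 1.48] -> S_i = Random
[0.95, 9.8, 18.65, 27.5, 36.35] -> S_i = 0.95 + 8.85*i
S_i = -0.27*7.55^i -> [-0.27, -2.04, -15.39, -116.2, -877.31]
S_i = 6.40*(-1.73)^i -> [6.4, -11.07, 19.15, -33.14, 57.33]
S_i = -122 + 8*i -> [-122, -114, -106, -98, -90]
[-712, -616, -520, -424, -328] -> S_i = -712 + 96*i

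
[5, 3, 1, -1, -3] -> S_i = 5 + -2*i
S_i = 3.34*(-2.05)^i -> [3.34, -6.85, 14.04, -28.77, 58.99]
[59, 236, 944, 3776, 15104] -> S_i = 59*4^i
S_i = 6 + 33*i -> [6, 39, 72, 105, 138]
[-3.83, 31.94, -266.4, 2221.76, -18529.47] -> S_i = -3.83*(-8.34)^i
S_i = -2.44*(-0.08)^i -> [-2.44, 0.2, -0.02, 0.0, -0.0]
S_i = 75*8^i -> [75, 600, 4800, 38400, 307200]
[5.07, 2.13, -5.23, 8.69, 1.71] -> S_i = Random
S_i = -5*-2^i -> [-5, 10, -20, 40, -80]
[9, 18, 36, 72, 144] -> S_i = 9*2^i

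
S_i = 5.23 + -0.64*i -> [5.23, 4.59, 3.95, 3.31, 2.67]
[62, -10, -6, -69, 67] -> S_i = Random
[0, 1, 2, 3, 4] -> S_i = 0 + 1*i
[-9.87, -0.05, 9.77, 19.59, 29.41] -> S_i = -9.87 + 9.82*i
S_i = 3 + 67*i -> [3, 70, 137, 204, 271]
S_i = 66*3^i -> [66, 198, 594, 1782, 5346]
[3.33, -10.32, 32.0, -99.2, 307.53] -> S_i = 3.33*(-3.10)^i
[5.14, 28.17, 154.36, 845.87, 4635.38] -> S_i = 5.14*5.48^i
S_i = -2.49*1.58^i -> [-2.49, -3.93, -6.22, -9.82, -15.52]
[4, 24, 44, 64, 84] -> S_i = 4 + 20*i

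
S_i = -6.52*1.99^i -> [-6.52, -12.97, -25.82, -51.38, -102.25]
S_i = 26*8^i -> [26, 208, 1664, 13312, 106496]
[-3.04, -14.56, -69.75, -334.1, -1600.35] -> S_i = -3.04*4.79^i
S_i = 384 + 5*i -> [384, 389, 394, 399, 404]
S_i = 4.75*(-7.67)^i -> [4.75, -36.43, 279.44, -2143.28, 16438.99]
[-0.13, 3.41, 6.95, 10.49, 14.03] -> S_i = -0.13 + 3.54*i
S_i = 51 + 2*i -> [51, 53, 55, 57, 59]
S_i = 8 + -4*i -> [8, 4, 0, -4, -8]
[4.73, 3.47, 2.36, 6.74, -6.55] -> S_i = Random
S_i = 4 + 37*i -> [4, 41, 78, 115, 152]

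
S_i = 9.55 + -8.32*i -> [9.55, 1.23, -7.09, -15.41, -23.73]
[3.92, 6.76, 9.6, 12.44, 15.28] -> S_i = 3.92 + 2.84*i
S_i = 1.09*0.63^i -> [1.09, 0.69, 0.43, 0.27, 0.17]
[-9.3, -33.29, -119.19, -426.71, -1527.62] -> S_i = -9.30*3.58^i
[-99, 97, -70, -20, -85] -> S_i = Random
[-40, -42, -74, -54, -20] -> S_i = Random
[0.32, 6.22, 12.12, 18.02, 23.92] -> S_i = 0.32 + 5.90*i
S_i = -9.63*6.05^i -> [-9.63, -58.26, -352.48, -2132.52, -12901.73]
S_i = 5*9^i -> [5, 45, 405, 3645, 32805]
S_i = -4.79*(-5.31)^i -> [-4.79, 25.43, -135.06, 717.16, -3808.15]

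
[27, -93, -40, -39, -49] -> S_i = Random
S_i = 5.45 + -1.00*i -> [5.45, 4.45, 3.45, 2.45, 1.45]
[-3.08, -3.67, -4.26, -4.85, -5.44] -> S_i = -3.08 + -0.59*i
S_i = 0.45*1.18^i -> [0.45, 0.53, 0.63, 0.74, 0.87]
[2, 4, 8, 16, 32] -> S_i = 2*2^i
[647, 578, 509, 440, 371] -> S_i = 647 + -69*i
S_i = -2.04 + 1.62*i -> [-2.04, -0.42, 1.2, 2.82, 4.44]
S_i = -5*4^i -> [-5, -20, -80, -320, -1280]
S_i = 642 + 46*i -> [642, 688, 734, 780, 826]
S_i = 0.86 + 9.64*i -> [0.86, 10.5, 20.14, 29.78, 39.42]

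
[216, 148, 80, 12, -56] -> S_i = 216 + -68*i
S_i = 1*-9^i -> [1, -9, 81, -729, 6561]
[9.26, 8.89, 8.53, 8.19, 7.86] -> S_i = 9.26*0.96^i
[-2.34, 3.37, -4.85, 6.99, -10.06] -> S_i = -2.34*(-1.44)^i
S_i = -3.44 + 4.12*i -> [-3.44, 0.68, 4.8, 8.92, 13.04]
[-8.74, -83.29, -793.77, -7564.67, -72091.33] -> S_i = -8.74*9.53^i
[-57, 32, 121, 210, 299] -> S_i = -57 + 89*i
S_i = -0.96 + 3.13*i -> [-0.96, 2.17, 5.3, 8.43, 11.56]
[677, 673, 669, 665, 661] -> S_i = 677 + -4*i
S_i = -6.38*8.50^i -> [-6.38, -54.23, -460.96, -3918.12, -33304.0]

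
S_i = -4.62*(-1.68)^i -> [-4.62, 7.76, -13.04, 21.91, -36.8]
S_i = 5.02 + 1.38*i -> [5.02, 6.4, 7.78, 9.16, 10.54]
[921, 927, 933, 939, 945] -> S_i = 921 + 6*i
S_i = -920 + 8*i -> [-920, -912, -904, -896, -888]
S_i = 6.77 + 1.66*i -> [6.77, 8.43, 10.09, 11.75, 13.41]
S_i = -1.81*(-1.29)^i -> [-1.81, 2.33, -3.01, 3.89, -5.01]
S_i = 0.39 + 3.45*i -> [0.39, 3.84, 7.29, 10.74, 14.19]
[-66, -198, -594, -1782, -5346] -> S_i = -66*3^i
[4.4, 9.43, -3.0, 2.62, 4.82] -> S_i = Random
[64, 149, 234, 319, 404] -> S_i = 64 + 85*i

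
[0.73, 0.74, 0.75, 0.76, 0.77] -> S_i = 0.73 + 0.01*i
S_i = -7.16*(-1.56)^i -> [-7.16, 11.17, -17.42, 27.18, -42.4]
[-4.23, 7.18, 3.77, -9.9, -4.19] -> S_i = Random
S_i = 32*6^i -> [32, 192, 1152, 6912, 41472]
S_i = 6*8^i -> [6, 48, 384, 3072, 24576]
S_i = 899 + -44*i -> [899, 855, 811, 767, 723]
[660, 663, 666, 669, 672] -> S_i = 660 + 3*i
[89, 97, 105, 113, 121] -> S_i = 89 + 8*i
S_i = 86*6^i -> [86, 516, 3096, 18576, 111456]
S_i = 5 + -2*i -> [5, 3, 1, -1, -3]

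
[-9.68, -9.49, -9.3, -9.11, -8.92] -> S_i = -9.68 + 0.19*i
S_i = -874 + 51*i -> [-874, -823, -772, -721, -670]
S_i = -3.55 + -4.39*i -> [-3.55, -7.94, -12.33, -16.72, -21.11]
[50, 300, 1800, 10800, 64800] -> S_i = 50*6^i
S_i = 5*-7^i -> [5, -35, 245, -1715, 12005]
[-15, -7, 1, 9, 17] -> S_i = -15 + 8*i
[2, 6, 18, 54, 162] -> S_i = 2*3^i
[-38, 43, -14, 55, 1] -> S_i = Random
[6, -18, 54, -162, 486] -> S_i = 6*-3^i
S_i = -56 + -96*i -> [-56, -152, -248, -344, -440]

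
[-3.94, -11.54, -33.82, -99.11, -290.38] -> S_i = -3.94*2.93^i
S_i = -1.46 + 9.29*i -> [-1.46, 7.83, 17.12, 26.41, 35.7]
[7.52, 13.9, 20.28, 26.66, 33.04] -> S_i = 7.52 + 6.38*i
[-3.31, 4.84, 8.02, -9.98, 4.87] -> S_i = Random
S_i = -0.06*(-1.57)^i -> [-0.06, 0.09, -0.15, 0.23, -0.36]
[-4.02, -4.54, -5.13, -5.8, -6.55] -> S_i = -4.02*1.13^i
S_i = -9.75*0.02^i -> [-9.75, -0.2, -0.0, -0.0, -0.0]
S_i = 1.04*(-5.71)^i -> [1.04, -5.94, 33.91, -193.62, 1105.55]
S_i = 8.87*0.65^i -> [8.87, 5.77, 3.75, 2.44, 1.58]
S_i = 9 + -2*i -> [9, 7, 5, 3, 1]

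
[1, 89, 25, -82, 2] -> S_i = Random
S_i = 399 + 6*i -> [399, 405, 411, 417, 423]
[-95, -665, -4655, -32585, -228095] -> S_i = -95*7^i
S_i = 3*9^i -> [3, 27, 243, 2187, 19683]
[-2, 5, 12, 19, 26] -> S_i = -2 + 7*i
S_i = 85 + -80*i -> [85, 5, -75, -155, -235]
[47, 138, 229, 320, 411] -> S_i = 47 + 91*i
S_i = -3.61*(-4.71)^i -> [-3.61, 17.0, -80.08, 377.2, -1776.6]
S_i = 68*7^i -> [68, 476, 3332, 23324, 163268]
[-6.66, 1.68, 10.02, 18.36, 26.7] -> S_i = -6.66 + 8.34*i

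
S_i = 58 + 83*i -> [58, 141, 224, 307, 390]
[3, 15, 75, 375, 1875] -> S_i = 3*5^i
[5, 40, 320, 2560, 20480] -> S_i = 5*8^i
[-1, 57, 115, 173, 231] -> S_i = -1 + 58*i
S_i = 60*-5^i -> [60, -300, 1500, -7500, 37500]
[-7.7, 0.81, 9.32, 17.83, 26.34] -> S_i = -7.70 + 8.51*i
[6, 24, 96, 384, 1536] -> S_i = 6*4^i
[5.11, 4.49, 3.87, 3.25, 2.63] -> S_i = 5.11 + -0.62*i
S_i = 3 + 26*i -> [3, 29, 55, 81, 107]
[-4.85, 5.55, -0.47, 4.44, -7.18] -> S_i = Random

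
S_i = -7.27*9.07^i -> [-7.27, -65.94, -598.07, -5424.46, -49199.83]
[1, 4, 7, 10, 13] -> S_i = 1 + 3*i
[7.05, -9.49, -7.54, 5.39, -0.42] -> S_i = Random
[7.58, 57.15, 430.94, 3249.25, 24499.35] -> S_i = 7.58*7.54^i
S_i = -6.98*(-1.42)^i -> [-6.98, 9.91, -14.07, 19.99, -28.38]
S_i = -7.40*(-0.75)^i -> [-7.4, 5.55, -4.16, 3.12, -2.34]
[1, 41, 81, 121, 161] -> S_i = 1 + 40*i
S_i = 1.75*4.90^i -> [1.75, 8.58, 42.02, 205.89, 1008.84]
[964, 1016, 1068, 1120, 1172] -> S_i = 964 + 52*i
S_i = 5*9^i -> [5, 45, 405, 3645, 32805]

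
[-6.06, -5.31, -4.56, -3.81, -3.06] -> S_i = -6.06 + 0.75*i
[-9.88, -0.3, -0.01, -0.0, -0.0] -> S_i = -9.88*0.03^i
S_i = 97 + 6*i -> [97, 103, 109, 115, 121]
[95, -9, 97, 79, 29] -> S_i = Random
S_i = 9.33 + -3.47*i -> [9.33, 5.86, 2.39, -1.08, -4.55]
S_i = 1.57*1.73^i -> [1.57, 2.72, 4.7, 8.13, 14.06]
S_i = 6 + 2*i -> [6, 8, 10, 12, 14]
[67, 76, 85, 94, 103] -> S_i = 67 + 9*i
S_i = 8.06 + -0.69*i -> [8.06, 7.37, 6.68, 5.99, 5.3]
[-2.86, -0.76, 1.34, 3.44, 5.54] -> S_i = -2.86 + 2.10*i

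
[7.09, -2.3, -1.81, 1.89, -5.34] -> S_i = Random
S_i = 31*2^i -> [31, 62, 124, 248, 496]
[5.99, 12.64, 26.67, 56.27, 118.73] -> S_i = 5.99*2.11^i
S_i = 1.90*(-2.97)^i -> [1.9, -5.64, 16.76, -49.78, 147.84]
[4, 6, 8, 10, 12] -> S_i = 4 + 2*i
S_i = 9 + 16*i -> [9, 25, 41, 57, 73]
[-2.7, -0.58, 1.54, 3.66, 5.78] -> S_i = -2.70 + 2.12*i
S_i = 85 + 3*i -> [85, 88, 91, 94, 97]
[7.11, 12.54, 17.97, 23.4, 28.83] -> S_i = 7.11 + 5.43*i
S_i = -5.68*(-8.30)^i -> [-5.68, 47.14, -391.3, 3247.75, -26956.33]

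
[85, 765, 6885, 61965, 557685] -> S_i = 85*9^i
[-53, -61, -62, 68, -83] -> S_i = Random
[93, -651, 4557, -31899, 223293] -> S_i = 93*-7^i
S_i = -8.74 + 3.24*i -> [-8.74, -5.5, -2.26, 0.98, 4.22]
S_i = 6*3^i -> [6, 18, 54, 162, 486]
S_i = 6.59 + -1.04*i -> [6.59, 5.55, 4.51, 3.47, 2.43]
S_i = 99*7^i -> [99, 693, 4851, 33957, 237699]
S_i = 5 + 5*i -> [5, 10, 15, 20, 25]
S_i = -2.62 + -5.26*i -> [-2.62, -7.88, -13.14, -18.4, -23.66]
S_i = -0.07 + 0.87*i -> [-0.07, 0.8, 1.67, 2.54, 3.41]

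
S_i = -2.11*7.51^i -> [-2.11, -15.85, -119.0, -893.72, -6711.85]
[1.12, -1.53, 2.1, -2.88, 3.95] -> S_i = 1.12*(-1.37)^i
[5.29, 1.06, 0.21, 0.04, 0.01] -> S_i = 5.29*0.20^i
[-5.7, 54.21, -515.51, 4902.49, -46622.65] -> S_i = -5.70*(-9.51)^i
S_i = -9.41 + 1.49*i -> [-9.41, -7.92, -6.43, -4.94, -3.45]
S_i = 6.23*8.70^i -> [6.23, 54.2, 471.55, 4102.47, 35691.52]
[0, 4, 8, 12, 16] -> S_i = 0 + 4*i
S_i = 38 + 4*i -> [38, 42, 46, 50, 54]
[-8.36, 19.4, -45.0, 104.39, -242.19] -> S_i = -8.36*(-2.32)^i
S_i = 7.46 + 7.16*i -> [7.46, 14.62, 21.78, 28.94, 36.1]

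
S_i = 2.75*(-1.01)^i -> [2.75, -2.78, 2.81, -2.83, 2.86]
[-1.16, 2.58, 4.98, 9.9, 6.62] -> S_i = Random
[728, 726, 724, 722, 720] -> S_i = 728 + -2*i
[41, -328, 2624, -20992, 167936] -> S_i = 41*-8^i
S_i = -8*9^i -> [-8, -72, -648, -5832, -52488]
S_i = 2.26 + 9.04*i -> [2.26, 11.3, 20.34, 29.38, 38.42]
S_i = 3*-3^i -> [3, -9, 27, -81, 243]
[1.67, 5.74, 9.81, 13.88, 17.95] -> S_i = 1.67 + 4.07*i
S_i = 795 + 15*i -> [795, 810, 825, 840, 855]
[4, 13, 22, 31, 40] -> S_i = 4 + 9*i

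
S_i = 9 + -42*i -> [9, -33, -75, -117, -159]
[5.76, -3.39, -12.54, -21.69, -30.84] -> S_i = 5.76 + -9.15*i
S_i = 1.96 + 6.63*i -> [1.96, 8.59, 15.22, 21.85, 28.48]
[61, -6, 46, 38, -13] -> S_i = Random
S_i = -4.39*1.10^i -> [-4.39, -4.83, -5.31, -5.84, -6.43]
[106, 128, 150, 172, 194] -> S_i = 106 + 22*i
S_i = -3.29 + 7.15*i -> [-3.29, 3.86, 11.01, 18.16, 25.31]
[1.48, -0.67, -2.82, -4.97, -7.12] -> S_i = 1.48 + -2.15*i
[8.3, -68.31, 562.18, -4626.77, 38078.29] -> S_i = 8.30*(-8.23)^i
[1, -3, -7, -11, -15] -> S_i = 1 + -4*i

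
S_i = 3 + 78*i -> [3, 81, 159, 237, 315]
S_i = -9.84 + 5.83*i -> [-9.84, -4.01, 1.82, 7.65, 13.48]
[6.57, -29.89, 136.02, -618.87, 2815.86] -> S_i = 6.57*(-4.55)^i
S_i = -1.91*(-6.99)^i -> [-1.91, 13.35, -93.32, 652.33, -4559.76]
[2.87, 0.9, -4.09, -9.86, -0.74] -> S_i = Random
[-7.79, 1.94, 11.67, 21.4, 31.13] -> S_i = -7.79 + 9.73*i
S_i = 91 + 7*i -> [91, 98, 105, 112, 119]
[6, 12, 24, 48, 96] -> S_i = 6*2^i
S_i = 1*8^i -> [1, 8, 64, 512, 4096]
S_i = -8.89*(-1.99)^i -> [-8.89, 17.69, -35.21, 70.06, -139.42]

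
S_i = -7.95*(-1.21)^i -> [-7.95, 9.62, -11.64, 14.08, -17.04]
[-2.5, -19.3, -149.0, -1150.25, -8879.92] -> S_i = -2.50*7.72^i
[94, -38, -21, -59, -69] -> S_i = Random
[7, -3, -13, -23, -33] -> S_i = 7 + -10*i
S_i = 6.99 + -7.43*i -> [6.99, -0.44, -7.87, -15.3, -22.73]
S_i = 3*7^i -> [3, 21, 147, 1029, 7203]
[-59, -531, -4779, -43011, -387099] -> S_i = -59*9^i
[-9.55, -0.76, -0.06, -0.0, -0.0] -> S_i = -9.55*0.08^i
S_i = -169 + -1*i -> [-169, -170, -171, -172, -173]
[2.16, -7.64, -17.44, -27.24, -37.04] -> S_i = 2.16 + -9.80*i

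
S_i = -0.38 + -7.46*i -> [-0.38, -7.84, -15.3, -22.76, -30.22]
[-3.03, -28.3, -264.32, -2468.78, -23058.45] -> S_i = -3.03*9.34^i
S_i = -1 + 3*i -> [-1, 2, 5, 8, 11]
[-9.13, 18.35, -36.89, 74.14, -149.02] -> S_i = -9.13*(-2.01)^i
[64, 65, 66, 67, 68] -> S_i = 64 + 1*i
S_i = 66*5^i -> [66, 330, 1650, 8250, 41250]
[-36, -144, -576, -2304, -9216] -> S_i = -36*4^i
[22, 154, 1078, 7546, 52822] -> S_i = 22*7^i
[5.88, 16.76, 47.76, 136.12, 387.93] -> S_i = 5.88*2.85^i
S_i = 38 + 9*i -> [38, 47, 56, 65, 74]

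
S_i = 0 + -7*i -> [0, -7, -14, -21, -28]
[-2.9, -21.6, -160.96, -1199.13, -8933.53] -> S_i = -2.90*7.45^i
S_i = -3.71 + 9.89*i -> [-3.71, 6.18, 16.07, 25.96, 35.85]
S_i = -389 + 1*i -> [-389, -388, -387, -386, -385]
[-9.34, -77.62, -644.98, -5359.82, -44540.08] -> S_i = -9.34*8.31^i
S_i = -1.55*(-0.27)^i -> [-1.55, 0.42, -0.11, 0.03, -0.01]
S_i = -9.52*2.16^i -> [-9.52, -20.56, -44.42, -95.94, -207.23]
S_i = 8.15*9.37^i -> [8.15, 76.37, 715.54, 6704.65, 62822.61]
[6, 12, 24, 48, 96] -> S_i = 6*2^i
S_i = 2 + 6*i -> [2, 8, 14, 20, 26]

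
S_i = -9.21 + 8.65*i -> [-9.21, -0.56, 8.09, 16.74, 25.39]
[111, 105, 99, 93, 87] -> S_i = 111 + -6*i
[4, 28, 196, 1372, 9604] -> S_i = 4*7^i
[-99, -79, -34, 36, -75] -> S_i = Random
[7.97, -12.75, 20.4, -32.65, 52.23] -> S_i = 7.97*(-1.60)^i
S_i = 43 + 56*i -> [43, 99, 155, 211, 267]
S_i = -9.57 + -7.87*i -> [-9.57, -17.44, -25.31, -33.18, -41.05]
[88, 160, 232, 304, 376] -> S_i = 88 + 72*i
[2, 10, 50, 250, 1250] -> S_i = 2*5^i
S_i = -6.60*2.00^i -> [-6.6, -13.2, -26.4, -52.8, -105.6]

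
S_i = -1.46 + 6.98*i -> [-1.46, 5.52, 12.5, 19.48, 26.46]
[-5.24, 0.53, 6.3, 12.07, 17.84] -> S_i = -5.24 + 5.77*i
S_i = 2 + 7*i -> [2, 9, 16, 23, 30]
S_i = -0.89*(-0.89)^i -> [-0.89, 0.79, -0.7, 0.63, -0.56]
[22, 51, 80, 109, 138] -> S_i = 22 + 29*i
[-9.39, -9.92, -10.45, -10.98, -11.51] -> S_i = -9.39 + -0.53*i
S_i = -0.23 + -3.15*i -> [-0.23, -3.38, -6.53, -9.68, -12.83]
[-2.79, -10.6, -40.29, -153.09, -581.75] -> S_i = -2.79*3.80^i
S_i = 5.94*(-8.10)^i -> [5.94, -48.11, 389.72, -3156.76, 25569.75]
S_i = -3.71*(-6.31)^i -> [-3.71, 23.41, -147.72, 932.1, -5881.54]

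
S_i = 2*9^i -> [2, 18, 162, 1458, 13122]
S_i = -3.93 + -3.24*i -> [-3.93, -7.17, -10.41, -13.65, -16.89]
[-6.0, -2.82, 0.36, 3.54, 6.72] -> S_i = -6.00 + 3.18*i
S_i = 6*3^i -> [6, 18, 54, 162, 486]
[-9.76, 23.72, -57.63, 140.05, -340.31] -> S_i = -9.76*(-2.43)^i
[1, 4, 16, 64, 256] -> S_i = 1*4^i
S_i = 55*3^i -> [55, 165, 495, 1485, 4455]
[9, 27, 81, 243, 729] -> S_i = 9*3^i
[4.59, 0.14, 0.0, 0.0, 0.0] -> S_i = 4.59*0.03^i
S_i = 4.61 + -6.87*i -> [4.61, -2.26, -9.13, -16.0, -22.87]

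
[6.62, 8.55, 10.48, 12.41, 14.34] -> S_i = 6.62 + 1.93*i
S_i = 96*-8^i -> [96, -768, 6144, -49152, 393216]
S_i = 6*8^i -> [6, 48, 384, 3072, 24576]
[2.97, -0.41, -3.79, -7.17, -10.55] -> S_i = 2.97 + -3.38*i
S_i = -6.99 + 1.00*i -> [-6.99, -5.99, -4.99, -3.99, -2.99]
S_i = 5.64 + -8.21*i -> [5.64, -2.57, -10.78, -18.99, -27.2]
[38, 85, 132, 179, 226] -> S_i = 38 + 47*i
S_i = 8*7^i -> [8, 56, 392, 2744, 19208]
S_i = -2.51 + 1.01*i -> [-2.51, -1.5, -0.49, 0.52, 1.53]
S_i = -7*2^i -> [-7, -14, -28, -56, -112]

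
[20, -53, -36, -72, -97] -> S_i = Random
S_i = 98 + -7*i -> [98, 91, 84, 77, 70]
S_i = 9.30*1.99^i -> [9.3, 18.51, 36.83, 73.29, 145.85]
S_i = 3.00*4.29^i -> [3.0, 12.87, 55.21, 236.86, 1016.13]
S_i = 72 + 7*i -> [72, 79, 86, 93, 100]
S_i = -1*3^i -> [-1, -3, -9, -27, -81]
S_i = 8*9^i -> [8, 72, 648, 5832, 52488]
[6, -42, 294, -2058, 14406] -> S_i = 6*-7^i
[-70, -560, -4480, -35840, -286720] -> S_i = -70*8^i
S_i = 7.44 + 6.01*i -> [7.44, 13.45, 19.46, 25.47, 31.48]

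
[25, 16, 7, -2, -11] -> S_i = 25 + -9*i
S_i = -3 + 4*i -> [-3, 1, 5, 9, 13]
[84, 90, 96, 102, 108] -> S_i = 84 + 6*i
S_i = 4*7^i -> [4, 28, 196, 1372, 9604]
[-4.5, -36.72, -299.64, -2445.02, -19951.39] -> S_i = -4.50*8.16^i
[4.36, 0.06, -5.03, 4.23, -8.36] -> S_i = Random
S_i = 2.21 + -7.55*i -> [2.21, -5.34, -12.89, -20.44, -27.99]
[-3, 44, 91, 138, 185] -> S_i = -3 + 47*i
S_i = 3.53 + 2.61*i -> [3.53, 6.14, 8.75, 11.36, 13.97]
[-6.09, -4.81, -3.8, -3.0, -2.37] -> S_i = -6.09*0.79^i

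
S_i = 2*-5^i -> [2, -10, 50, -250, 1250]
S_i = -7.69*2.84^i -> [-7.69, -21.84, -62.02, -176.15, -500.26]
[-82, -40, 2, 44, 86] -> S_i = -82 + 42*i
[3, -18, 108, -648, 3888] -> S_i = 3*-6^i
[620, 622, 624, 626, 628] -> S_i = 620 + 2*i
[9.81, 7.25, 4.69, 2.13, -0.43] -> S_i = 9.81 + -2.56*i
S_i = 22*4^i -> [22, 88, 352, 1408, 5632]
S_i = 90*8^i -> [90, 720, 5760, 46080, 368640]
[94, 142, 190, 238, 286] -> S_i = 94 + 48*i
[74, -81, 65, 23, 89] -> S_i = Random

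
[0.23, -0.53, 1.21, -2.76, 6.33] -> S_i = 0.23*(-2.29)^i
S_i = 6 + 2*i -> [6, 8, 10, 12, 14]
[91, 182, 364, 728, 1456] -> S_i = 91*2^i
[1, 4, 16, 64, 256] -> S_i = 1*4^i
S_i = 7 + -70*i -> [7, -63, -133, -203, -273]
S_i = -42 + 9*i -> [-42, -33, -24, -15, -6]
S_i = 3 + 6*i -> [3, 9, 15, 21, 27]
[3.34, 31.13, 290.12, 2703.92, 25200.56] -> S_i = 3.34*9.32^i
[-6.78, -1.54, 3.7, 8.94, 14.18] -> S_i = -6.78 + 5.24*i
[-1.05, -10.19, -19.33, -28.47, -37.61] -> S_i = -1.05 + -9.14*i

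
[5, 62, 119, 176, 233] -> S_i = 5 + 57*i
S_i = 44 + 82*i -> [44, 126, 208, 290, 372]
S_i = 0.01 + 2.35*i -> [0.01, 2.36, 4.71, 7.06, 9.41]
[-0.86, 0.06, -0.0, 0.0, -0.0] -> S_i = -0.86*(-0.07)^i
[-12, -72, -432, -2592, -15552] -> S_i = -12*6^i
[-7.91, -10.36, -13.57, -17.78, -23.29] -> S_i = -7.91*1.31^i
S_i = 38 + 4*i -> [38, 42, 46, 50, 54]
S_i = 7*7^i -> [7, 49, 343, 2401, 16807]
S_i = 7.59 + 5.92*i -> [7.59, 13.51, 19.43, 25.35, 31.27]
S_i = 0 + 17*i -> [0, 17, 34, 51, 68]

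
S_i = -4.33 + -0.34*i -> [-4.33, -4.67, -5.01, -5.35, -5.69]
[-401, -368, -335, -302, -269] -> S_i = -401 + 33*i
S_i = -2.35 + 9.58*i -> [-2.35, 7.23, 16.81, 26.39, 35.97]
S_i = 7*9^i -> [7, 63, 567, 5103, 45927]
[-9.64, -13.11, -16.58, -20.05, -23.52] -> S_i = -9.64 + -3.47*i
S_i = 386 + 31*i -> [386, 417, 448, 479, 510]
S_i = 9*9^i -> [9, 81, 729, 6561, 59049]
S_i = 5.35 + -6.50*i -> [5.35, -1.15, -7.65, -14.15, -20.65]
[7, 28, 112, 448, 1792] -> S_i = 7*4^i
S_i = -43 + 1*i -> [-43, -42, -41, -40, -39]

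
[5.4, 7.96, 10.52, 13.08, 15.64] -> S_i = 5.40 + 2.56*i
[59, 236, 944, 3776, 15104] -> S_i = 59*4^i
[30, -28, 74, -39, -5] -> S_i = Random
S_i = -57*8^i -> [-57, -456, -3648, -29184, -233472]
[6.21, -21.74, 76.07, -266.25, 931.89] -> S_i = 6.21*(-3.50)^i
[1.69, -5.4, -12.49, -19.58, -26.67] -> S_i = 1.69 + -7.09*i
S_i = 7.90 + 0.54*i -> [7.9, 8.44, 8.98, 9.52, 10.06]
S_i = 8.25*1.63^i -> [8.25, 13.45, 21.92, 35.73, 58.24]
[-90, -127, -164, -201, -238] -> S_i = -90 + -37*i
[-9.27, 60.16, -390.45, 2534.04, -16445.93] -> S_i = -9.27*(-6.49)^i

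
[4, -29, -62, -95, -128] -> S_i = 4 + -33*i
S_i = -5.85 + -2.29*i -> [-5.85, -8.14, -10.43, -12.72, -15.01]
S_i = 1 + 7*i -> [1, 8, 15, 22, 29]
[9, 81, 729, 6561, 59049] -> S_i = 9*9^i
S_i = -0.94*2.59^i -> [-0.94, -2.43, -6.31, -16.33, -42.3]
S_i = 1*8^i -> [1, 8, 64, 512, 4096]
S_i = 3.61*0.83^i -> [3.61, 3.0, 2.49, 2.06, 1.71]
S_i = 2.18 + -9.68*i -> [2.18, -7.5, -17.18, -26.86, -36.54]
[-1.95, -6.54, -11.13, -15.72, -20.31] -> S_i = -1.95 + -4.59*i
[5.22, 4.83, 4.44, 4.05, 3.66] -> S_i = 5.22 + -0.39*i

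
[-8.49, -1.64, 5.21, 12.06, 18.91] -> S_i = -8.49 + 6.85*i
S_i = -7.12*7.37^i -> [-7.12, -52.47, -386.74, -2850.25, -21006.32]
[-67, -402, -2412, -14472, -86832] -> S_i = -67*6^i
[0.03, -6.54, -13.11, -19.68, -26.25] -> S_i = 0.03 + -6.57*i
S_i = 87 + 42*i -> [87, 129, 171, 213, 255]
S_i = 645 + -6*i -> [645, 639, 633, 627, 621]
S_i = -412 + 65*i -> [-412, -347, -282, -217, -152]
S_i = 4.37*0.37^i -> [4.37, 1.62, 0.6, 0.22, 0.08]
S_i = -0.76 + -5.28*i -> [-0.76, -6.04, -11.32, -16.6, -21.88]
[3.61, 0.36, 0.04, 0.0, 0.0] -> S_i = 3.61*0.10^i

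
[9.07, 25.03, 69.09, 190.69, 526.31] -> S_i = 9.07*2.76^i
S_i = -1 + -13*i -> [-1, -14, -27, -40, -53]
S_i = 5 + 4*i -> [5, 9, 13, 17, 21]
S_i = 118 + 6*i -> [118, 124, 130, 136, 142]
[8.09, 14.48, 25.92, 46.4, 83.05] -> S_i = 8.09*1.79^i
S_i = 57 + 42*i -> [57, 99, 141, 183, 225]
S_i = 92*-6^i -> [92, -552, 3312, -19872, 119232]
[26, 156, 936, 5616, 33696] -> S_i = 26*6^i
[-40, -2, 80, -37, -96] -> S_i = Random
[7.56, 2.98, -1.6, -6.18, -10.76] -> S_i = 7.56 + -4.58*i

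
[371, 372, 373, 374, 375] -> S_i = 371 + 1*i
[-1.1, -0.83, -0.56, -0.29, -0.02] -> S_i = -1.10 + 0.27*i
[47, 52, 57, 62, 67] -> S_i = 47 + 5*i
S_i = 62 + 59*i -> [62, 121, 180, 239, 298]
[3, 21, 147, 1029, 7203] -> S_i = 3*7^i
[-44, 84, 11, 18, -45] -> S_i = Random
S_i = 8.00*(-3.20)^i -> [8.0, -25.6, 81.92, -262.14, 838.86]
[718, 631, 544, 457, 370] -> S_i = 718 + -87*i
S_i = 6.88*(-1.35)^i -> [6.88, -9.29, 12.54, -16.93, 22.85]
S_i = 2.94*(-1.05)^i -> [2.94, -3.09, 3.24, -3.4, 3.57]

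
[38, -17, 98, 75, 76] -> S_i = Random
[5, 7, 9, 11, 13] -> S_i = 5 + 2*i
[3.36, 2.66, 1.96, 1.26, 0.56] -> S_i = 3.36 + -0.70*i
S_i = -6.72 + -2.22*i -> [-6.72, -8.94, -11.16, -13.38, -15.6]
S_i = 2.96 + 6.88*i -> [2.96, 9.84, 16.72, 23.6, 30.48]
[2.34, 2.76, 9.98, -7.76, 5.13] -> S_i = Random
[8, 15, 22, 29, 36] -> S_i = 8 + 7*i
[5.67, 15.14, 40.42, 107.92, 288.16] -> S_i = 5.67*2.67^i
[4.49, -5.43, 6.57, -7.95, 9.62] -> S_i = 4.49*(-1.21)^i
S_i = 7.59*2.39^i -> [7.59, 18.14, 43.35, 103.62, 247.65]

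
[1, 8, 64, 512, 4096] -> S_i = 1*8^i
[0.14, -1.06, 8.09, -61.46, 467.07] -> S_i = 0.14*(-7.60)^i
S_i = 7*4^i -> [7, 28, 112, 448, 1792]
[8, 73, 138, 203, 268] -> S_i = 8 + 65*i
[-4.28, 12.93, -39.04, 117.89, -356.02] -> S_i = -4.28*(-3.02)^i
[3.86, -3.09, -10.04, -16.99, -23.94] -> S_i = 3.86 + -6.95*i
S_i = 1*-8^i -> [1, -8, 64, -512, 4096]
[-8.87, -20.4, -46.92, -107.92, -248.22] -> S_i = -8.87*2.30^i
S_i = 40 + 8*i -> [40, 48, 56, 64, 72]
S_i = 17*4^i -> [17, 68, 272, 1088, 4352]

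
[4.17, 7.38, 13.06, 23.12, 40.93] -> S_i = 4.17*1.77^i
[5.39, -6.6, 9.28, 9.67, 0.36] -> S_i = Random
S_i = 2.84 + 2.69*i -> [2.84, 5.53, 8.22, 10.91, 13.6]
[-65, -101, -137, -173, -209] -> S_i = -65 + -36*i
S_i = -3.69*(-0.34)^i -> [-3.69, 1.25, -0.43, 0.15, -0.05]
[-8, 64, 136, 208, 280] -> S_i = -8 + 72*i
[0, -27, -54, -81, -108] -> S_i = 0 + -27*i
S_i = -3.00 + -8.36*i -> [-3.0, -11.36, -19.72, -28.08, -36.44]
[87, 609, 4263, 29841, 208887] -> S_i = 87*7^i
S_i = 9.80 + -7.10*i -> [9.8, 2.7, -4.4, -11.5, -18.6]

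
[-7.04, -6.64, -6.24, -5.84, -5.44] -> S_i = -7.04 + 0.40*i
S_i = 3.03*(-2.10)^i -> [3.03, -6.36, 13.36, -28.06, 58.93]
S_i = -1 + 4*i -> [-1, 3, 7, 11, 15]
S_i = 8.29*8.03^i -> [8.29, 66.57, 534.55, 4292.41, 34468.05]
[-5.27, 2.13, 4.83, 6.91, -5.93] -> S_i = Random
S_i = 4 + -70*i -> [4, -66, -136, -206, -276]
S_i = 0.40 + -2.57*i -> [0.4, -2.17, -4.74, -7.31, -9.88]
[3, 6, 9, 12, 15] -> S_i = 3 + 3*i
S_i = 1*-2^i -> [1, -2, 4, -8, 16]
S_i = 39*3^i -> [39, 117, 351, 1053, 3159]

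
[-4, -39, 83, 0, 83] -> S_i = Random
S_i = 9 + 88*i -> [9, 97, 185, 273, 361]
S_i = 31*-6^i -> [31, -186, 1116, -6696, 40176]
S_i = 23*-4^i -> [23, -92, 368, -1472, 5888]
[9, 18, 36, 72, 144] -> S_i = 9*2^i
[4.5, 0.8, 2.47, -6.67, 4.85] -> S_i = Random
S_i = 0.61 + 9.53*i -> [0.61, 10.14, 19.67, 29.2, 38.73]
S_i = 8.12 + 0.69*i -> [8.12, 8.81, 9.5, 10.19, 10.88]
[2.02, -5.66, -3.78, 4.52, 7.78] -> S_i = Random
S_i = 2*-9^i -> [2, -18, 162, -1458, 13122]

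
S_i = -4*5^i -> [-4, -20, -100, -500, -2500]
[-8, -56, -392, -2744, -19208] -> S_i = -8*7^i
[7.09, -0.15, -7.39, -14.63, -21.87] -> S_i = 7.09 + -7.24*i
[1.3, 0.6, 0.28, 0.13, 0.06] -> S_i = 1.30*0.46^i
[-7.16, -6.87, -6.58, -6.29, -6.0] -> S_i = -7.16 + 0.29*i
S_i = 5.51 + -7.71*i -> [5.51, -2.2, -9.91, -17.62, -25.33]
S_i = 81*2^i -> [81, 162, 324, 648, 1296]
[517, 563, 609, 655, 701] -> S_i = 517 + 46*i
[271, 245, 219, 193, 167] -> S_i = 271 + -26*i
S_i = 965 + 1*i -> [965, 966, 967, 968, 969]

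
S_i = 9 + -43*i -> [9, -34, -77, -120, -163]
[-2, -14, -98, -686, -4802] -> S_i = -2*7^i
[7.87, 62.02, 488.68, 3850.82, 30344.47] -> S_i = 7.87*7.88^i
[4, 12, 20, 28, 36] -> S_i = 4 + 8*i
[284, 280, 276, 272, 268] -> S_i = 284 + -4*i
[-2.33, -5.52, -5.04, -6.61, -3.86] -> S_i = Random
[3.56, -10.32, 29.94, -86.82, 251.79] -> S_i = 3.56*(-2.90)^i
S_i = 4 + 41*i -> [4, 45, 86, 127, 168]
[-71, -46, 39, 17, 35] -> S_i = Random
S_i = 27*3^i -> [27, 81, 243, 729, 2187]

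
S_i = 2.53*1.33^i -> [2.53, 3.36, 4.48, 5.95, 7.92]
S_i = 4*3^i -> [4, 12, 36, 108, 324]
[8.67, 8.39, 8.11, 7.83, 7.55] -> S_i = 8.67 + -0.28*i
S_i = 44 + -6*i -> [44, 38, 32, 26, 20]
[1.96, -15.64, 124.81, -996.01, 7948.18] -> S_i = 1.96*(-7.98)^i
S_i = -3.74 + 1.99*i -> [-3.74, -1.75, 0.24, 2.23, 4.22]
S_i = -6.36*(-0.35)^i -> [-6.36, 2.23, -0.78, 0.27, -0.1]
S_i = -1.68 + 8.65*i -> [-1.68, 6.97, 15.62, 24.27, 32.92]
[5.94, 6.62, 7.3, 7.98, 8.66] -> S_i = 5.94 + 0.68*i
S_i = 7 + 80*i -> [7, 87, 167, 247, 327]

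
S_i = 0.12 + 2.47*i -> [0.12, 2.59, 5.06, 7.53, 10.0]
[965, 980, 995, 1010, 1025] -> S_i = 965 + 15*i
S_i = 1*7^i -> [1, 7, 49, 343, 2401]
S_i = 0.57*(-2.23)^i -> [0.57, -1.27, 2.83, -6.32, 14.1]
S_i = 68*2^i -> [68, 136, 272, 544, 1088]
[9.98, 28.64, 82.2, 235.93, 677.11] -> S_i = 9.98*2.87^i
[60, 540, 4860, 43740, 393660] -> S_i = 60*9^i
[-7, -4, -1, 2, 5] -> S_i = -7 + 3*i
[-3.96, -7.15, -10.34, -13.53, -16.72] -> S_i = -3.96 + -3.19*i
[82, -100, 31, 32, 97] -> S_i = Random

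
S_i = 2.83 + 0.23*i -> [2.83, 3.06, 3.29, 3.52, 3.75]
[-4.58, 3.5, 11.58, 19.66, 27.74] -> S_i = -4.58 + 8.08*i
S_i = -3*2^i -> [-3, -6, -12, -24, -48]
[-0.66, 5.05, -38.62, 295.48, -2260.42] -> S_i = -0.66*(-7.65)^i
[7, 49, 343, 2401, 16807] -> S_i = 7*7^i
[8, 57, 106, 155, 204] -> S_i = 8 + 49*i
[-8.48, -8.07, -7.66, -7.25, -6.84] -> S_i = -8.48 + 0.41*i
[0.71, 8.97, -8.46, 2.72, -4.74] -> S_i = Random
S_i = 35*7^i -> [35, 245, 1715, 12005, 84035]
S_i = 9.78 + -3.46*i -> [9.78, 6.32, 2.86, -0.6, -4.06]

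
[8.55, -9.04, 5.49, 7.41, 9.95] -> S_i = Random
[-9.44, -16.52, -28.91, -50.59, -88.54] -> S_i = -9.44*1.75^i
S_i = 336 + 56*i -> [336, 392, 448, 504, 560]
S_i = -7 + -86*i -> [-7, -93, -179, -265, -351]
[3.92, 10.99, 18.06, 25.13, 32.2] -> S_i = 3.92 + 7.07*i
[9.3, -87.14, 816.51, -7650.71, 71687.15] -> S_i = 9.30*(-9.37)^i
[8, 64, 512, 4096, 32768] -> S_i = 8*8^i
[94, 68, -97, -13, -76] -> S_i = Random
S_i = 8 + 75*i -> [8, 83, 158, 233, 308]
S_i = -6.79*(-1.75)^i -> [-6.79, 11.88, -20.79, 36.39, -63.68]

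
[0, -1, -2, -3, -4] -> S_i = 0 + -1*i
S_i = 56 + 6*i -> [56, 62, 68, 74, 80]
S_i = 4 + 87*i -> [4, 91, 178, 265, 352]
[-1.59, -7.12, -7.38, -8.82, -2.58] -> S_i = Random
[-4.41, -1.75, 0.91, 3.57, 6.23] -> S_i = -4.41 + 2.66*i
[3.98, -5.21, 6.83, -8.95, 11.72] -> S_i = 3.98*(-1.31)^i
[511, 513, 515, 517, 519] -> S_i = 511 + 2*i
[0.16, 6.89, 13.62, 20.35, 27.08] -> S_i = 0.16 + 6.73*i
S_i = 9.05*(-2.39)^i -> [9.05, -21.63, 51.69, -123.55, 295.28]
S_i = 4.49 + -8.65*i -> [4.49, -4.16, -12.81, -21.46, -30.11]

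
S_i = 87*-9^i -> [87, -783, 7047, -63423, 570807]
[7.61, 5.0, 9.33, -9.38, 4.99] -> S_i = Random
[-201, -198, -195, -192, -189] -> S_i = -201 + 3*i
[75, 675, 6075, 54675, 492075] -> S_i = 75*9^i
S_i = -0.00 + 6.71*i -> [0.0, 6.71, 13.42, 20.13, 26.84]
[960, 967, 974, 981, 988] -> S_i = 960 + 7*i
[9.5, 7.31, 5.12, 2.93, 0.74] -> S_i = 9.50 + -2.19*i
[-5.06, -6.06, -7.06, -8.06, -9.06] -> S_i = -5.06 + -1.00*i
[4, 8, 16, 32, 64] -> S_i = 4*2^i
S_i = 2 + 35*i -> [2, 37, 72, 107, 142]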